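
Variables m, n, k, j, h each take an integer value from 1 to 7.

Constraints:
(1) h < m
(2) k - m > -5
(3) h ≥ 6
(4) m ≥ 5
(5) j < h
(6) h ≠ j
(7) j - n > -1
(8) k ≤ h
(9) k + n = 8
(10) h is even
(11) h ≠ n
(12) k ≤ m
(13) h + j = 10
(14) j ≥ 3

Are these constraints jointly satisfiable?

Satisfiable

Take m = 7, n = 3, k = 5, j = 4, h = 6. Then constraint 2: k - m = -2; constraint 7: j - n = 1; constraint 9: k + n = 8, and every other listed constraint is also met.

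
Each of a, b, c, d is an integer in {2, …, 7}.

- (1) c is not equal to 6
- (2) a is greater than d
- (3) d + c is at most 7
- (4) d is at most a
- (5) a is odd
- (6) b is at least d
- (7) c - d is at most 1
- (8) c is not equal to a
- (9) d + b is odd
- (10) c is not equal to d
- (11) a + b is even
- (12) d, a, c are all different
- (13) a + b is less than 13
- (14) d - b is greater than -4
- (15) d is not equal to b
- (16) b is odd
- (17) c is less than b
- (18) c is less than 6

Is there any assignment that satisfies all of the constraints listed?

Try a = 5, b = 5, c = 2, d = 4.
Check constraint 3: d + c = 6; constraint 7: c - d = -2; constraint 13: a + b = 10. The remaining constraints are straightforward to verify.

Satisfiable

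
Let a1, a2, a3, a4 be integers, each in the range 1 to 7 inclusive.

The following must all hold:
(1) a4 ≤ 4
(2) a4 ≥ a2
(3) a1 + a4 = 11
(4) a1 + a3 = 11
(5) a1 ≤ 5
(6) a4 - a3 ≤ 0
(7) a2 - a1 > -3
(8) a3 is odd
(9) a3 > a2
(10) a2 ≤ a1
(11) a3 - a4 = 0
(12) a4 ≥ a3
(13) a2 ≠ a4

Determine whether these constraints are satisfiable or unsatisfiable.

Unsatisfiable

From constraint 5: a1 ≤ 5. From constraints 1 and 12: a3 ≤ a4 ≤ 4. Hence a1 + a3 ≤ 9. But constraint 4 requires a1 + a3 = 11, and 11 > 9. Contradiction.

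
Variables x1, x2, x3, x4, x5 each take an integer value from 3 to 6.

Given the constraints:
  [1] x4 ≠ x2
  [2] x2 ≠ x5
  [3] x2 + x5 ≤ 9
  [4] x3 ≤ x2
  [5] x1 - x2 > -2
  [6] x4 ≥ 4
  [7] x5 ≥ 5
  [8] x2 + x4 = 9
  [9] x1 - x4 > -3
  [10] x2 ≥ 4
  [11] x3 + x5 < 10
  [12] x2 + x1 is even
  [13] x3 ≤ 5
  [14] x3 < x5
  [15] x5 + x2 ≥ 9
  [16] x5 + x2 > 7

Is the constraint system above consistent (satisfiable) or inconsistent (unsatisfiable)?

Satisfiable

Take x1 = 4, x2 = 4, x3 = 3, x4 = 5, x5 = 5. Then constraint 3: x2 + x5 = 9; constraint 5: x1 - x2 = 0; constraint 8: x2 + x4 = 9, and every other listed constraint is also met.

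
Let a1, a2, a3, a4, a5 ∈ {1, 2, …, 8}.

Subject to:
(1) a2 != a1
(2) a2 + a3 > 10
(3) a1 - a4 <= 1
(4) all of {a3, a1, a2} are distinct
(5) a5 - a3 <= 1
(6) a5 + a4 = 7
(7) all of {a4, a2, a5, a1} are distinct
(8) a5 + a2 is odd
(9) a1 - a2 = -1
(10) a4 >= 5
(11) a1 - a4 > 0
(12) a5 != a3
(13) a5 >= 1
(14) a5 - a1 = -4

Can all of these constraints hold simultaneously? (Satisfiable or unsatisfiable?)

Satisfiable

Take a1 = 6, a2 = 7, a3 = 4, a4 = 5, a5 = 2. Then constraint 2: a2 + a3 = 11; constraint 3: a1 - a4 = 1; constraint 5: a5 - a3 = -2, and every other listed constraint is also met.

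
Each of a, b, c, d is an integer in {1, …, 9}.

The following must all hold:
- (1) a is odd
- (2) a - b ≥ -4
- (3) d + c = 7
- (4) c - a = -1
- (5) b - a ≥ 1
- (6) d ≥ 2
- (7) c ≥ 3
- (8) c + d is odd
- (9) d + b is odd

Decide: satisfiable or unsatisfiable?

Setting (a, b, c, d) = (5, 6, 4, 3) satisfies everything: constraint 2: a - b = -1; constraint 3: d + c = 7; constraint 4: c - a = -1, and the others follow.

Satisfiable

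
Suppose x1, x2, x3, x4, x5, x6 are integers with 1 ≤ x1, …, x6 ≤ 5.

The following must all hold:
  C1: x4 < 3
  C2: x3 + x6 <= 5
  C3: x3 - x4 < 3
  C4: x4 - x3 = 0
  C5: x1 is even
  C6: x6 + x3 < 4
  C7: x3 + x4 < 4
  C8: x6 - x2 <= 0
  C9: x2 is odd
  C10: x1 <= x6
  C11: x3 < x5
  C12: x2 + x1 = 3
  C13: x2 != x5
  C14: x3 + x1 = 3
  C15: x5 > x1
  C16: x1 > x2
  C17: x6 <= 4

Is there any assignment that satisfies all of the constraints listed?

Constraints 8, 10, and 16 give x1 ≤ x6, x6 ≤ x2, x2 < x1. Chaining: x1 ≤ x6 ≤ x2 < x1, which forces x1 < x1 — impossible.

Unsatisfiable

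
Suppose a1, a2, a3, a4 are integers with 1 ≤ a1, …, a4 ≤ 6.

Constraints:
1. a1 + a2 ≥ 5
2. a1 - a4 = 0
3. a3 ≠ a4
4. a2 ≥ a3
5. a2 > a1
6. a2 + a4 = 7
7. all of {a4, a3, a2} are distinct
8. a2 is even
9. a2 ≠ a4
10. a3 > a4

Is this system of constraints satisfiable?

The assignment a1 = 1, a2 = 6, a3 = 2, a4 = 1 works:
  constraint 1 holds since a1 + a2 = 7.
  constraint 2 holds since a1 - a4 = 0.
The rest check out directly.

Satisfiable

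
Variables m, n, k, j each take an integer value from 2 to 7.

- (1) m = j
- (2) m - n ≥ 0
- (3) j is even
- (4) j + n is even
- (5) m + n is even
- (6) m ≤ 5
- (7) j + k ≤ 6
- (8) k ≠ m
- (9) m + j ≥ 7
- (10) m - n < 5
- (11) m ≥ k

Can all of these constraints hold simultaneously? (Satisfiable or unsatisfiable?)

Satisfiable

The assignment m = 4, n = 2, k = 2, j = 4 works:
  constraint 2 holds since m - n = 2.
  constraint 7 holds since j + k = 6.
The rest check out directly.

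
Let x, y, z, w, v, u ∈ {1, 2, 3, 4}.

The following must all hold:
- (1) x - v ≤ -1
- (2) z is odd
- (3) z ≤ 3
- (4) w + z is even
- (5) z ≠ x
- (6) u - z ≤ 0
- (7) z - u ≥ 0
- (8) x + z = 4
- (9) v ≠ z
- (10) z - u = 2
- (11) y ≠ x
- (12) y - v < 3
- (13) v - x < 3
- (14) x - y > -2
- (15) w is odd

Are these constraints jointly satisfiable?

Satisfiable

Take x = 1, y = 2, z = 3, w = 1, v = 2, u = 1. Then constraint 1: x - v = -1; constraint 6: u - z = -2; constraint 7: z - u = 2, and every other listed constraint is also met.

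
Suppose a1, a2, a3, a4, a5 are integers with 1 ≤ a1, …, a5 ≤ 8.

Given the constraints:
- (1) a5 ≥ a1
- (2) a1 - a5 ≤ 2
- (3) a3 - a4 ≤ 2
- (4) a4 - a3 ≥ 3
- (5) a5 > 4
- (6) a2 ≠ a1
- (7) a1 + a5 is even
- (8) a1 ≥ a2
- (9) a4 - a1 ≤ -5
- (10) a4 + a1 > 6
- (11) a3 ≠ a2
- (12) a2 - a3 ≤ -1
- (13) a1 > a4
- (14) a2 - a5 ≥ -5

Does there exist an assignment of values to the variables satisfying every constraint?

Constraints 2, 4, 9, 12, and 14 give a2 − a5 ≥ -5, a5 − a1 ≥ -2, a1 − a4 ≥ 5, a4 − a3 ≥ 3, a3 − a2 ≥ 1.
Adding all 5 inequalities: the left sides telescope to 0, and the right sides sum to (-5) + (-2) + 5 + 3 + 1 = 2. So 0 ≥ 2, which is false.

Unsatisfiable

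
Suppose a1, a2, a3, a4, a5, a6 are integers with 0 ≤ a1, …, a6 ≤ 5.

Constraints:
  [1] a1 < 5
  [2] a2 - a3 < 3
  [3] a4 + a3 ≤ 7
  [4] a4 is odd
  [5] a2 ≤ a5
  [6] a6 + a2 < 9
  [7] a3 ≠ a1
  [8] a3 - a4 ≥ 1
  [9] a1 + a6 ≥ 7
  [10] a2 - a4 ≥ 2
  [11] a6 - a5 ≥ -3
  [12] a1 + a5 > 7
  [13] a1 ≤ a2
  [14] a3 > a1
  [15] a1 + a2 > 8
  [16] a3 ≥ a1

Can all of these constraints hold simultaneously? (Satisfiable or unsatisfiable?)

Satisfiable

Setting (a1, a2, a3, a4, a5, a6) = (4, 5, 5, 1, 5, 3) satisfies everything: constraint 2: a2 - a3 = 0; constraint 3: a4 + a3 = 6, and the others follow.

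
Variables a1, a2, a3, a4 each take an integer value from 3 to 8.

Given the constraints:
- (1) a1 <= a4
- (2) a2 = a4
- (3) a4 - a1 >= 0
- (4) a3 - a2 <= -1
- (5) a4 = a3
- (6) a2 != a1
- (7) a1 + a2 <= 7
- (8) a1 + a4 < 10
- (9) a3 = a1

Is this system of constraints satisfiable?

Unsatisfiable

From constraints 2, 5, and 9, a2 = a4 = a3 = a1, so a2 = a1. But constraint 6 says a2 ≠ a1. Contradiction.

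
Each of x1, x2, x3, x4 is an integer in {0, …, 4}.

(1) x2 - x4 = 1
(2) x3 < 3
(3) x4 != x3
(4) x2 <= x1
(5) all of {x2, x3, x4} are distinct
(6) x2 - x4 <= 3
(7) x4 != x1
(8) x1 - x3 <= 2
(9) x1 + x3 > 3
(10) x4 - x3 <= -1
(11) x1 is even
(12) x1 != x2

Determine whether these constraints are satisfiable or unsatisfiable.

Satisfiable

Setting (x1, x2, x3, x4) = (4, 1, 2, 0) satisfies everything: constraint 1: x2 - x4 = 1; constraint 6: x2 - x4 = 1, and the others follow.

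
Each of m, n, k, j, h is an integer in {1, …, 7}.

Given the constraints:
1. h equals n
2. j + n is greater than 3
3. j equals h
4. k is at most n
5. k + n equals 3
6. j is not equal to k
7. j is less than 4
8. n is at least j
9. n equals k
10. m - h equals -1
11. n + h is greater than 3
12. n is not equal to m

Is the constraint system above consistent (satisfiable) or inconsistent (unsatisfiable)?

From constraints 1, 3, and 9, j = h = n = k, so j = k. But constraint 6 says j ≠ k. Contradiction.

Unsatisfiable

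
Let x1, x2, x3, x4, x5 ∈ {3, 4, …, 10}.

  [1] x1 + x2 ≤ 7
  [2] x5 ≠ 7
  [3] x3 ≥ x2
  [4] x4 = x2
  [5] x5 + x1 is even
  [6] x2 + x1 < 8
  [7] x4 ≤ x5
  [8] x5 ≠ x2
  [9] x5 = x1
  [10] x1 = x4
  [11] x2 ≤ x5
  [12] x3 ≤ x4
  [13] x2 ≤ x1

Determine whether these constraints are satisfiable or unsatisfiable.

Unsatisfiable

From constraints 4, 9, and 10, x5 = x1 = x4 = x2, so x5 = x2. But constraint 8 says x5 ≠ x2. Contradiction.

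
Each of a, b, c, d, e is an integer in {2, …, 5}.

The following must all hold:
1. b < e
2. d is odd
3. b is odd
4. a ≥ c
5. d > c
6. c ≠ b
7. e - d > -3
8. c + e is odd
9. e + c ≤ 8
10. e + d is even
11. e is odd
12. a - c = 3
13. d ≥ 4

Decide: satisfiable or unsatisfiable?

Setting (a, b, c, d, e) = (5, 3, 2, 5, 5) satisfies everything: constraint 7: e - d = 0; constraint 9: e + c = 7; constraint 12: a - c = 3, and the others follow.

Satisfiable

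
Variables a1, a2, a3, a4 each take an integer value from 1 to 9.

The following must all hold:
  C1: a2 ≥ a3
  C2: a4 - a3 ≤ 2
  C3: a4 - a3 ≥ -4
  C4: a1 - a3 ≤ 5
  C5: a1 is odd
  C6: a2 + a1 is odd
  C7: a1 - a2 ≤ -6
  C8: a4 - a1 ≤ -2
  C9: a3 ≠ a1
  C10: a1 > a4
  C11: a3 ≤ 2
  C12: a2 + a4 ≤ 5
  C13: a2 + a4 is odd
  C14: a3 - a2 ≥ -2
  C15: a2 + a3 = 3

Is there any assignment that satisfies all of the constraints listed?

Constraints 3, 7, 8, and 14 give a2 − a1 ≥ 6, a1 − a4 ≥ 2, a4 − a3 ≥ -4, a3 − a2 ≥ -2.
Adding all 4 inequalities: the left sides telescope to 0, and the right sides sum to 6 + 2 + (-4) + (-2) = 2. So 0 ≥ 2, which is false.

Unsatisfiable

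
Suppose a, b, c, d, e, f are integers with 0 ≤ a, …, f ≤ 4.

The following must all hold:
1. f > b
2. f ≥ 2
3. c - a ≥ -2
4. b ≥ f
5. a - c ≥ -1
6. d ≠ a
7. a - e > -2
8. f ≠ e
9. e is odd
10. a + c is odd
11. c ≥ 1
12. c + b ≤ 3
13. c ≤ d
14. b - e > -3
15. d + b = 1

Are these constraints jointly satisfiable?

From constraints 11 and 13: d ≥ c ≥ 1. From constraints 2 and 4: b ≥ f ≥ 2. Hence d + b ≥ 3. But constraint 15 requires d + b = 1, and 1 < 3. Contradiction.

Unsatisfiable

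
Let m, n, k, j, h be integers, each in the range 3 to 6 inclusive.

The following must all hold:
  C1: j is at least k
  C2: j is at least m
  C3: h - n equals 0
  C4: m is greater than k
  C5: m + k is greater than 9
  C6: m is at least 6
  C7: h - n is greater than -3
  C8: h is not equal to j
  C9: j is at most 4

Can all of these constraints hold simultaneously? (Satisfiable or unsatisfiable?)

From constraint 6: m ≥ 6. From constraints 2 and 9: m ≤ j and j ≤ 4, so m ≤ 4. But 4 < 6, so no value of m works.

Unsatisfiable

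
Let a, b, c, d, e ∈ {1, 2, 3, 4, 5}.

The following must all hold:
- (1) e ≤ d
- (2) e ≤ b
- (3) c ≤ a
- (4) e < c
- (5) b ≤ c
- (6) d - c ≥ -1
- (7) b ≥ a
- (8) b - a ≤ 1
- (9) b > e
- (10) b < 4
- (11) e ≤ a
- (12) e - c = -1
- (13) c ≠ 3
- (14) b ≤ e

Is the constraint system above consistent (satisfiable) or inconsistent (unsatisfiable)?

Constraints 3, 4, 7, and 14 give c ≤ a, a ≤ b, b ≤ e, e < c. Chaining: c ≤ a ≤ b ≤ e < c, which forces c < c — impossible.

Unsatisfiable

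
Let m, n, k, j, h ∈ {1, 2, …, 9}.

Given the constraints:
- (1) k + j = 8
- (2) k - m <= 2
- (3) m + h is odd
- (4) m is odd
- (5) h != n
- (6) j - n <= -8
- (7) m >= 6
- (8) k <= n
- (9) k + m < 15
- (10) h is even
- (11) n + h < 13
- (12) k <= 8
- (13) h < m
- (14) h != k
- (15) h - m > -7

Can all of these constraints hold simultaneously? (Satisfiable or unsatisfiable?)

The assignment m = 7, n = 9, k = 7, j = 1, h = 2 works:
  constraint 1 holds since k + j = 8.
  constraint 2 holds since k - m = 0.
The rest check out directly.

Satisfiable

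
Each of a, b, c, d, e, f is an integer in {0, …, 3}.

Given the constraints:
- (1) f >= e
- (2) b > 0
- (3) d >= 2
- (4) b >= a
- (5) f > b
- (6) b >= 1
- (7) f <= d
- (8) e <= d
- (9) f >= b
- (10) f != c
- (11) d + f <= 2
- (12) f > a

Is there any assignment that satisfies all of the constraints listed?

Unsatisfiable

From constraint 3: d ≥ 2. From constraints 6 and 9: f ≥ b ≥ 1. Hence d + f ≥ 3. But constraint 11 requires d + f ≤ 2, and 2 < 3. Contradiction.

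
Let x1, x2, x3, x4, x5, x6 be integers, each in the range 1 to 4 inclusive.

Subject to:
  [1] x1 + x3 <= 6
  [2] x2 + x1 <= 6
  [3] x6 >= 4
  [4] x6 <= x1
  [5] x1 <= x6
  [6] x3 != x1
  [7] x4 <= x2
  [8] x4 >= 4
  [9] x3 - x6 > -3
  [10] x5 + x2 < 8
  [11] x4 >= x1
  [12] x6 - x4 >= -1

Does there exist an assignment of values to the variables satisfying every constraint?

Unsatisfiable

From constraints 7 and 8: x2 ≥ x4 ≥ 4. From constraints 3 and 4: x1 ≥ x6 ≥ 4. Hence x2 + x1 ≥ 8. But constraint 2 requires x2 + x1 ≤ 6, and 6 < 8. Contradiction.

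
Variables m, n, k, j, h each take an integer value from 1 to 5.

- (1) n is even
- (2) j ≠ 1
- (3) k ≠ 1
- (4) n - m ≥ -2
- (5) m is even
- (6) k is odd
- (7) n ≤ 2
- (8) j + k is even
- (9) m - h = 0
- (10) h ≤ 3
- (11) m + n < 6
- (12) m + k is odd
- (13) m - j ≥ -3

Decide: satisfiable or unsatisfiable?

Take m = 2, n = 2, k = 5, j = 3, h = 2. Then constraint 4: n - m = 0; constraint 9: m - h = 0; constraint 11: m + n = 4, and every other listed constraint is also met.

Satisfiable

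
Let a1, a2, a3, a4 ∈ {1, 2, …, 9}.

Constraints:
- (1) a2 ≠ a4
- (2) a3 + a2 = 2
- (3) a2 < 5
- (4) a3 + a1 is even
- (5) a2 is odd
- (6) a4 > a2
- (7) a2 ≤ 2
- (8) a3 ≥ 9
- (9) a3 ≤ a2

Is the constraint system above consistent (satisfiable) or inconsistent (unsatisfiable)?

From constraints 8 and 9: a2 ≥ a3 and a3 ≥ 9, so a2 ≥ 9. From constraint 7: a2 ≤ 2. But 2 < 9, so no value of a2 works.

Unsatisfiable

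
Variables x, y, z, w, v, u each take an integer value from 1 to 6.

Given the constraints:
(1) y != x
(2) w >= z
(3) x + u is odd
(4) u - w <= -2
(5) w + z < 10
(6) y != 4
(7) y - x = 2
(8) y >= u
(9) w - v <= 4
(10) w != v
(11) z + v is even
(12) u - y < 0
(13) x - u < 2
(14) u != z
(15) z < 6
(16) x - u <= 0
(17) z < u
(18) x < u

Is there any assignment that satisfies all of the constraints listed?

Satisfiable

Try x = 1, y = 3, z = 1, w = 6, v = 3, u = 2.
Check constraint 4: u - w = -4; constraint 5: w + z = 7; constraint 7: y - x = 2. The remaining constraints are straightforward to verify.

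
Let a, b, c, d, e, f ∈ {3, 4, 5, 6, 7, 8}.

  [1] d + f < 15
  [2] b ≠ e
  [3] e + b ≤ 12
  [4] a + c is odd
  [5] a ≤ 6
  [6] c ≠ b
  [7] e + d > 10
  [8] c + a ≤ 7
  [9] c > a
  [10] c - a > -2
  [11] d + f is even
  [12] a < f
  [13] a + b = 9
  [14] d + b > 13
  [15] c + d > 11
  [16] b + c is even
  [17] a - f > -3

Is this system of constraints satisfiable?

The assignment a = 3, b = 6, c = 4, d = 8, e = 3, f = 4 works:
  constraint 1 holds since d + f = 12.
  constraint 3 holds since e + b = 9.
The rest check out directly.

Satisfiable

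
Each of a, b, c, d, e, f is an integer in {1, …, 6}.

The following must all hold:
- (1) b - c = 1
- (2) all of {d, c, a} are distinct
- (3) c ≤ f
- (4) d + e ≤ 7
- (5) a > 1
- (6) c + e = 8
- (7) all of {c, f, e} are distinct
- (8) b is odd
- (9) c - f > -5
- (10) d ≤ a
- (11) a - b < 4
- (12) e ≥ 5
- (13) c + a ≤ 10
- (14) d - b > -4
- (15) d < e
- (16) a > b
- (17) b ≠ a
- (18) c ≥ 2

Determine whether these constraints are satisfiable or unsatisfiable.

The assignment a = 6, b = 3, c = 2, d = 1, e = 6, f = 4 works:
  constraint 1 holds since b - c = 1.
  constraint 4 holds since d + e = 7.
The rest check out directly.

Satisfiable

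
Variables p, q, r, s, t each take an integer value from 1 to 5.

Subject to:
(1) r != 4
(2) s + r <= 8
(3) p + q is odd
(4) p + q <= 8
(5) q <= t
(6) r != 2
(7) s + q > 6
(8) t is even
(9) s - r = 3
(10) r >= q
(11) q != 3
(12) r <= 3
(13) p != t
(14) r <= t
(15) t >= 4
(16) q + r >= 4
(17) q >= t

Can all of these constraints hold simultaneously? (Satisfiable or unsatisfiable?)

Unsatisfiable

From constraints 15 and 17: q ≥ t and t ≥ 4, so q ≥ 4. From constraints 10 and 12: q ≤ r and r ≤ 3, so q ≤ 3. But 3 < 4, so no value of q works.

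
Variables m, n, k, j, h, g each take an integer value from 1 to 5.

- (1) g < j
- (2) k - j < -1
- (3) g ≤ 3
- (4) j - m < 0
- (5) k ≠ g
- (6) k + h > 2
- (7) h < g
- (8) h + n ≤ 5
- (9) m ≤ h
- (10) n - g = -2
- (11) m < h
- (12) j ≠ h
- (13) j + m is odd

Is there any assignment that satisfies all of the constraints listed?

Constraints 1, 4, 7, and 11 give j < m, m < h, h < g, g < j. Chaining: j < m < h < g < j, which forces j < j — impossible.

Unsatisfiable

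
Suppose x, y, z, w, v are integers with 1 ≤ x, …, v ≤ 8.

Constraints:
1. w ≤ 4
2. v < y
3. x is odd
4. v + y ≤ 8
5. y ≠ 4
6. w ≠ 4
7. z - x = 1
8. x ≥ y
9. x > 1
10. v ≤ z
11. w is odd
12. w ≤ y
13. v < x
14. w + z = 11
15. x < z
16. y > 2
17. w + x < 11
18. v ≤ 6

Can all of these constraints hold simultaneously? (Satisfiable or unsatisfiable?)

Satisfiable

One satisfying assignment is x = 7, y = 5, z = 8, w = 3, v = 1.
For the less obvious constraints — constraint 4: v + y = 6; constraint 7: z - x = 1 — and the others hold by inspection.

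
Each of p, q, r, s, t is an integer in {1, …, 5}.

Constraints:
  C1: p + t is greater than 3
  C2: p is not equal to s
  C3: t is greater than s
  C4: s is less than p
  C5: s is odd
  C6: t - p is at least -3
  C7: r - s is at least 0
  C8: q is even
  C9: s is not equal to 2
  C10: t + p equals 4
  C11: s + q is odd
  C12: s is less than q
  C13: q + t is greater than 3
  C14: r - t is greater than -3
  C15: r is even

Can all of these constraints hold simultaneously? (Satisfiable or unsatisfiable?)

One satisfying assignment is p = 2, q = 4, r = 2, s = 1, t = 2.
For the less obvious constraints — constraint 1: p + t = 4; constraint 6: t - p = 0; constraint 7: r - s = 1 — and the others hold by inspection.

Satisfiable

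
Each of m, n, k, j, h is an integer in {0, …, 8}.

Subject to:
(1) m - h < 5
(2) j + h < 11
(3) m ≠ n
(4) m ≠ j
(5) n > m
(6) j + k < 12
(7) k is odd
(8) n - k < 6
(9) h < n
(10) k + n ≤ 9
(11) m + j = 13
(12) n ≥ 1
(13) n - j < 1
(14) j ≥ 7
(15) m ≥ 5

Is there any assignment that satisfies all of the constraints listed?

Satisfiable

One satisfying assignment is m = 5, n = 6, k = 3, j = 8, h = 2.
For the less obvious constraints — constraint 1: m - h = 3; constraint 2: j + h = 10 — and the others hold by inspection.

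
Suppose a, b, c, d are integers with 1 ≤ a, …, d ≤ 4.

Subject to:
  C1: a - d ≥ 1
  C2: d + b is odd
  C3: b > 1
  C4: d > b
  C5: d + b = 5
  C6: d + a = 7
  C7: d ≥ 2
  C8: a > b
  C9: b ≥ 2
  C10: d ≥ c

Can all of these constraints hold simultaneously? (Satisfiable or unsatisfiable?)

Satisfiable

Take a = 4, b = 2, c = 3, d = 3. Then constraint 1: a - d = 1; constraint 5: d + b = 5; constraint 6: d + a = 7, and every other listed constraint is also met.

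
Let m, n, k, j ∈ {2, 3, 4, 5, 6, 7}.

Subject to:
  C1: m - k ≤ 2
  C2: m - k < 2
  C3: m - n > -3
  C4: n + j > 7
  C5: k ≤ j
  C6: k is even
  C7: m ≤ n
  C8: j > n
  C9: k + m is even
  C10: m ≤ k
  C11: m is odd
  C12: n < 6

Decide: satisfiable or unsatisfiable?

Unsatisfiable

Constraint 6 makes k even and constraint 11 makes m odd, so k + m must be odd. Constraint 9 says k + m is even — contradiction.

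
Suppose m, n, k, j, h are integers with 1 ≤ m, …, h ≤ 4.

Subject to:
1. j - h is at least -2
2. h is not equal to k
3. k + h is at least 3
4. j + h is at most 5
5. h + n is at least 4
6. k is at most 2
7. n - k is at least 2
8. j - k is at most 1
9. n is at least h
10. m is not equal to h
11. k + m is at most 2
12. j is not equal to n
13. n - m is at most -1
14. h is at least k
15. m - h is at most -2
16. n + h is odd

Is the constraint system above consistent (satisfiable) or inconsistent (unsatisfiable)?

Unsatisfiable

Constraints 1, 7, 8, 13, and 15 give m − n ≥ 1, n − k ≥ 2, k − j ≥ -1, j − h ≥ -2, h − m ≥ 2.
Adding all 5 inequalities: the left sides telescope to 0, and the right sides sum to 1 + 2 + (-1) + (-2) + 2 = 2. So 0 ≥ 2, which is false.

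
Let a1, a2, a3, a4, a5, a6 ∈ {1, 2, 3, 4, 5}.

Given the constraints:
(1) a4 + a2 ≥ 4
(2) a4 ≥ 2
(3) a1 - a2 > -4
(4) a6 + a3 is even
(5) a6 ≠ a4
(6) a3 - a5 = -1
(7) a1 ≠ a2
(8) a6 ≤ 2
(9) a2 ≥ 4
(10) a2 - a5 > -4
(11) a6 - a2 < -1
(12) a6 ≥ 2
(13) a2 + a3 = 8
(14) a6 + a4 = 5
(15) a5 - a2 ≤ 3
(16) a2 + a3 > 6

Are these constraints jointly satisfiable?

Satisfiable

Take a1 = 1, a2 = 4, a3 = 4, a4 = 3, a5 = 5, a6 = 2. Then constraint 1: a4 + a2 = 7; constraint 3: a1 - a2 = -3, and every other listed constraint is also met.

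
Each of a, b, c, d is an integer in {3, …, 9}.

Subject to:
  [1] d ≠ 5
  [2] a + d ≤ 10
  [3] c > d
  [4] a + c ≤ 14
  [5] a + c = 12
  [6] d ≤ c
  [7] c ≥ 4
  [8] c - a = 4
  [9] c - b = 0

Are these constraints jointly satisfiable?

Try a = 4, b = 8, c = 8, d = 4.
Check constraint 2: a + d = 8; constraint 4: a + c = 12. The remaining constraints are straightforward to verify.

Satisfiable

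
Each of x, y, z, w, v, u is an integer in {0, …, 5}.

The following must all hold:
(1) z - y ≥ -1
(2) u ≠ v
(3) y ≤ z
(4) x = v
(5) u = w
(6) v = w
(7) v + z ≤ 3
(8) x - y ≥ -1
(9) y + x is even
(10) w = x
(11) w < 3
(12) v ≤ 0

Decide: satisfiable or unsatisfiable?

From constraints 4, 5, and 10, u = w = x = v, so u = v. But constraint 2 says u ≠ v. Contradiction.

Unsatisfiable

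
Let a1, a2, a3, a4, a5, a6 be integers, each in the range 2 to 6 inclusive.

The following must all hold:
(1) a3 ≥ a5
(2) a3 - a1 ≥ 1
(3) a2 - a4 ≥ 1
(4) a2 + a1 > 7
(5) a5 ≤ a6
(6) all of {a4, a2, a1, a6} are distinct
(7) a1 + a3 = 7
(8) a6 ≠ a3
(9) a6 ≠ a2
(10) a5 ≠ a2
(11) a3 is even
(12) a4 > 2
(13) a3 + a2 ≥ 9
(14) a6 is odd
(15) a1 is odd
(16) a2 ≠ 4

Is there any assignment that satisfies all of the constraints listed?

Satisfiable

The assignment a1 = 3, a2 = 6, a3 = 4, a4 = 4, a5 = 4, a6 = 5 works:
  constraint 2 holds since a3 - a1 = 1.
  constraint 3 holds since a2 - a4 = 2.
The rest check out directly.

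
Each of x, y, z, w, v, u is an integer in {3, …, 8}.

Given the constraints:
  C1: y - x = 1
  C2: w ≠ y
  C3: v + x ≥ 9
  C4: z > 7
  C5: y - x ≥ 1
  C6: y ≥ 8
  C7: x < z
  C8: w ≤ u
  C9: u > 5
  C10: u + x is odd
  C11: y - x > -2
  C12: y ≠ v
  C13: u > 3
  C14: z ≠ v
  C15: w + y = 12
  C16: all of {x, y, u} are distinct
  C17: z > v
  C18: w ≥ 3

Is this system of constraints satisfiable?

Satisfiable

Take x = 7, y = 8, z = 8, w = 4, v = 4, u = 6. Then constraint 1: y - x = 1; constraint 3: v + x = 11, and every other listed constraint is also met.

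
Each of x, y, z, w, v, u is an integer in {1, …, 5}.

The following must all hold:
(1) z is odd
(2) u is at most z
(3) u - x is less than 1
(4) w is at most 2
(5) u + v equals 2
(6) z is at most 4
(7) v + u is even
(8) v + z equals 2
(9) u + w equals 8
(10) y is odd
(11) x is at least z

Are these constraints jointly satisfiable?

From constraints 2 and 6: u ≤ z ≤ 4. From constraint 4: w ≤ 2. Hence u + w ≤ 6. But constraint 9 requires u + w = 8, and 8 > 6. Contradiction.

Unsatisfiable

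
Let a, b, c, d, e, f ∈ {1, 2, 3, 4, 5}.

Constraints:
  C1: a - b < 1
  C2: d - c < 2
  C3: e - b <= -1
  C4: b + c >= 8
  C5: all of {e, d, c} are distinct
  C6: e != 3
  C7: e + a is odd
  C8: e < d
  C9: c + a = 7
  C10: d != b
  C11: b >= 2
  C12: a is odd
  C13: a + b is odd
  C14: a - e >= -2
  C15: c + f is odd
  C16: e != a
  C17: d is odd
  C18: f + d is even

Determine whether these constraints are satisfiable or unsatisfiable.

Satisfiable

The assignment a = 3, b = 4, c = 4, d = 3, e = 2, f = 5 works:
  constraint 1 holds since a - b = -1.
  constraint 2 holds since d - c = -1.
  constraint 3 holds since e - b = -2.
The rest check out directly.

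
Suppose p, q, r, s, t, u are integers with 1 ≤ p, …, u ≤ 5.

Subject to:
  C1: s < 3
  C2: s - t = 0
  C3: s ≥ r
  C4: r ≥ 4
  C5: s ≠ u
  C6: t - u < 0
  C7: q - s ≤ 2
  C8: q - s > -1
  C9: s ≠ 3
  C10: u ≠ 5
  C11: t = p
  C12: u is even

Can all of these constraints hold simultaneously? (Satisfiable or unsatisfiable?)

Unsatisfiable

From constraints 3 and 4: s ≥ r and r ≥ 4, so s ≥ 4. From constraint 1: s ≤ 2. But 2 < 4, so no value of s works.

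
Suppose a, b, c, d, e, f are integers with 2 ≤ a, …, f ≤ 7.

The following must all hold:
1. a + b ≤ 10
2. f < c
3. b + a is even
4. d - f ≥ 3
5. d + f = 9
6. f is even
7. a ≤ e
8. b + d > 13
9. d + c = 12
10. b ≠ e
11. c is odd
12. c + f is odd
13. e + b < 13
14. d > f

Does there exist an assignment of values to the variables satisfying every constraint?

The assignment a = 3, b = 7, c = 5, d = 7, e = 5, f = 2 works:
  constraint 1 holds since a + b = 10.
  constraint 4 holds since d - f = 5.
The rest check out directly.

Satisfiable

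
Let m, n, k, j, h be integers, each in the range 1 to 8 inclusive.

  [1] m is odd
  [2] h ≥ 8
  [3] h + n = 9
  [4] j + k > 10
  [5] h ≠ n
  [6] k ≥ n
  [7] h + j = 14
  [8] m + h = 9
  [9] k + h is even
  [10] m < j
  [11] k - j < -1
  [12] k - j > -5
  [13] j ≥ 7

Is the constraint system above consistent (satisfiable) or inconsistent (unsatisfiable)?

From constraint 2: h ≥ 8. From constraint 13: j ≥ 7. Hence h + j ≥ 15. But constraint 7 requires h + j = 14, and 14 < 15. Contradiction.

Unsatisfiable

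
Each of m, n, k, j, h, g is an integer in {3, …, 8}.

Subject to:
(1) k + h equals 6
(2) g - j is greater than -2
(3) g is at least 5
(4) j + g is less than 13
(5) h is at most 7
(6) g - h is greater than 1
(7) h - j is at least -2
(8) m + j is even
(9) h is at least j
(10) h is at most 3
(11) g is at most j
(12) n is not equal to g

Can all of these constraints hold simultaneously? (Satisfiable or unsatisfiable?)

Unsatisfiable

From constraints 3 and 11: j ≥ g and g ≥ 5, so j ≥ 5. From constraints 9 and 10: j ≤ h and h ≤ 3, so j ≤ 3. But 3 < 5, so no value of j works.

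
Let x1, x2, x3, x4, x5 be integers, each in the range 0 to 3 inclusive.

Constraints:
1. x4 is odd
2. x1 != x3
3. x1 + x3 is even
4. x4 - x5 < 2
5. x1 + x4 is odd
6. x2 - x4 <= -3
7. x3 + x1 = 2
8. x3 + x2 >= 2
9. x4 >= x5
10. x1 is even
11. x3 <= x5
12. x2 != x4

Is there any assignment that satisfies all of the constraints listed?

Take x1 = 0, x2 = 0, x3 = 2, x4 = 3, x5 = 2. Then constraint 4: x4 - x5 = 1; constraint 6: x2 - x4 = -3; constraint 7: x3 + x1 = 2, and every other listed constraint is also met.

Satisfiable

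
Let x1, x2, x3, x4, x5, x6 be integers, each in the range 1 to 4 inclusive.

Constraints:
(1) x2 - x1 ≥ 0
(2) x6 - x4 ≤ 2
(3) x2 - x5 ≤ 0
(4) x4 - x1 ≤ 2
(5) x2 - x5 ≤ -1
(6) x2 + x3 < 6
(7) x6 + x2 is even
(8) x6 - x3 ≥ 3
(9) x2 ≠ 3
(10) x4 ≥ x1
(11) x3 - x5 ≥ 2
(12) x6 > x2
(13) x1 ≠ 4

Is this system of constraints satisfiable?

Constraints 1, 2, 4, 5, 8, and 11 give x3 − x5 ≥ 2, x5 − x2 ≥ 1, x2 − x1 ≥ 0, x1 − x4 ≥ -2, x4 − x6 ≥ -2, x6 − x3 ≥ 3.
Adding all 6 inequalities: the left sides telescope to 0, and the right sides sum to 2 + 1 + 0 + (-2) + (-2) + 3 = 2. So 0 ≥ 2, which is false.

Unsatisfiable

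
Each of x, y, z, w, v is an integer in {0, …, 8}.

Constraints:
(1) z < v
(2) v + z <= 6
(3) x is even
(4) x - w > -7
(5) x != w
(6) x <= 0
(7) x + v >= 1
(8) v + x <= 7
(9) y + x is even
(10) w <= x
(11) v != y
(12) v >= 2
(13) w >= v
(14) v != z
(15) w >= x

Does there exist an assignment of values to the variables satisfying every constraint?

From constraints 12 and 13: w ≥ v and v ≥ 2, so w ≥ 2. From constraints 6 and 10: w ≤ x and x ≤ 0, so w ≤ 0. But 0 < 2, so no value of w works.

Unsatisfiable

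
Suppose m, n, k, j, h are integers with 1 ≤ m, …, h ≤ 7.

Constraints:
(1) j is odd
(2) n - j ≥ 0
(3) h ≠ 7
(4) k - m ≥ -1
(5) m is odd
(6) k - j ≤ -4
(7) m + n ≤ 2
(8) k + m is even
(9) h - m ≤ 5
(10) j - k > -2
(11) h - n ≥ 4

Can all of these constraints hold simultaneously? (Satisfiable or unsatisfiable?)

Constraints 2, 4, 6, 9, and 11 give j − k ≥ 4, k − m ≥ -1, m − h ≥ -5, h − n ≥ 4, n − j ≥ 0.
Adding all 5 inequalities: the left sides telescope to 0, and the right sides sum to 4 + (-1) + (-5) + 4 + 0 = 2. So 0 ≥ 2, which is false.

Unsatisfiable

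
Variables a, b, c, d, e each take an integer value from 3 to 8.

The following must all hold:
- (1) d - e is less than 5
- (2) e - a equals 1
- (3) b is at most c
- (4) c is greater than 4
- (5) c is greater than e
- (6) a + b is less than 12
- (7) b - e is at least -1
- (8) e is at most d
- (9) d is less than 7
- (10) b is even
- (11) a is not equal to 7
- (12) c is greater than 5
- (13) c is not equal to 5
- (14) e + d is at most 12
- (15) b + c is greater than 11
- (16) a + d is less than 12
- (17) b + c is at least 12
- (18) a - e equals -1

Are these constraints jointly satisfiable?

Setting (a, b, c, d, e) = (3, 6, 8, 6, 4) satisfies everything: constraint 1: d - e = 2; constraint 2: e - a = 1; constraint 6: a + b = 9, and the others follow.

Satisfiable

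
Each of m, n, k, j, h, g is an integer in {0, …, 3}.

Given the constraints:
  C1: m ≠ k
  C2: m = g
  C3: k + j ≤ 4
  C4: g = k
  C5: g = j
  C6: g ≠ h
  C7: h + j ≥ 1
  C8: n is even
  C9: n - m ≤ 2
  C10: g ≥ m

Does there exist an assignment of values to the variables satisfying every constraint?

Unsatisfiable

From constraints 2 and 4, m = g = k, so m = k. But constraint 1 says m ≠ k. Contradiction.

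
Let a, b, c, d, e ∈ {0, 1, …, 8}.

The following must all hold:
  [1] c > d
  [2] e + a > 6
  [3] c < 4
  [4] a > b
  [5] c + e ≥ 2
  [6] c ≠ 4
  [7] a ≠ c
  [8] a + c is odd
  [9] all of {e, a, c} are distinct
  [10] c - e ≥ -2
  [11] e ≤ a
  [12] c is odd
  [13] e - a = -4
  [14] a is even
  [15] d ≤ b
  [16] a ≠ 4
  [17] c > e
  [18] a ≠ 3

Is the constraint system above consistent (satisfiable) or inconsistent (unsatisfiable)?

Satisfiable

Setting (a, b, c, d, e) = (6, 3, 3, 0, 2) satisfies everything: constraint 2: e + a = 8; constraint 5: c + e = 5; constraint 10: c - e = 1, and the others follow.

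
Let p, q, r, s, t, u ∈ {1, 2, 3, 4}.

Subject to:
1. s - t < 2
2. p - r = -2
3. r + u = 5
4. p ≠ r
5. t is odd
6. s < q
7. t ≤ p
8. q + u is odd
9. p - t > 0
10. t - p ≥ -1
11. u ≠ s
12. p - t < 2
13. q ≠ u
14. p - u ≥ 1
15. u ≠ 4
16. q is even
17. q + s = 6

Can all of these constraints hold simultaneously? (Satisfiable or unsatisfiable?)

Take p = 2, q = 4, r = 4, s = 2, t = 1, u = 1. Then constraint 1: s - t = 1; constraint 2: p - r = -2; constraint 3: r + u = 5, and every other listed constraint is also met.

Satisfiable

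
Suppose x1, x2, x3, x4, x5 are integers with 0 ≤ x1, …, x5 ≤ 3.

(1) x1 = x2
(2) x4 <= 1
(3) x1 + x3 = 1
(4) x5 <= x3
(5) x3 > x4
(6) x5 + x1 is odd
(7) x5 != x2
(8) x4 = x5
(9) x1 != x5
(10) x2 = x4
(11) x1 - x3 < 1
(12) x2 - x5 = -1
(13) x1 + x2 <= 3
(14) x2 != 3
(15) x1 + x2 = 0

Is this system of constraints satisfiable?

Unsatisfiable

From constraints 1, 8, and 10, x1 = x2 = x4 = x5, so x1 = x5. But constraint 9 says x1 ≠ x5. Contradiction.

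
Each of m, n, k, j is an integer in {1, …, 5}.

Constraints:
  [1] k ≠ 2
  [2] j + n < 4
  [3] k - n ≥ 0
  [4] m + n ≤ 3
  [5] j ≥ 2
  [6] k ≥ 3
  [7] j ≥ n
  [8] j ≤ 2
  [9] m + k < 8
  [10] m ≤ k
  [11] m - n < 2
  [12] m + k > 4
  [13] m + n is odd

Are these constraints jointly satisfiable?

Try m = 2, n = 1, k = 3, j = 2.
Check constraint 2: j + n = 3; constraint 3: k - n = 2. The remaining constraints are straightforward to verify.

Satisfiable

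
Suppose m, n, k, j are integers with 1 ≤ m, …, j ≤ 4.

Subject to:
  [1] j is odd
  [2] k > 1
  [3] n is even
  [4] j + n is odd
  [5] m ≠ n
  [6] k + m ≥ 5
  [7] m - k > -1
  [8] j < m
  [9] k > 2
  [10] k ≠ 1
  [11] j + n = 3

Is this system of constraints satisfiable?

Setting (m, n, k, j) = (4, 2, 3, 1) satisfies everything: constraint 6: k + m = 7; constraint 7: m - k = 1, and the others follow.

Satisfiable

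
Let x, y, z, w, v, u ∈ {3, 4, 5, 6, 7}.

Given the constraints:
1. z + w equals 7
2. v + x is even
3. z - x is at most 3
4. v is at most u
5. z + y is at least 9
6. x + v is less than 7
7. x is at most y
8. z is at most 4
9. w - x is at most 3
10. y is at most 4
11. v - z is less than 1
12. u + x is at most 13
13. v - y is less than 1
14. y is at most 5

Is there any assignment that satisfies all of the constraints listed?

Unsatisfiable

From constraint 8: z ≤ 4. From constraint 10: y ≤ 4. Hence z + y ≤ 8. But constraint 5 requires z + y ≥ 9, and 9 > 8. Contradiction.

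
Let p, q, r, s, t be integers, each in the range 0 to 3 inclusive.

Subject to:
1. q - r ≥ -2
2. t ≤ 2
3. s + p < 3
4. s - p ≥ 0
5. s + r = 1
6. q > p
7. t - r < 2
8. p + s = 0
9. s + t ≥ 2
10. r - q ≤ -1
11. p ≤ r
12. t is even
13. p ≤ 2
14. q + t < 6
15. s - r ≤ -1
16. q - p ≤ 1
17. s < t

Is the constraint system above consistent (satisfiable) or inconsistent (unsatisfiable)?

Constraints 4, 10, 15, and 16 give s − p ≥ 0, p − q ≥ -1, q − r ≥ 1, r − s ≥ 1.
Adding all 4 inequalities: the left sides telescope to 0, and the right sides sum to 0 + (-1) + 1 + 1 = 1. So 0 ≥ 1, which is false.

Unsatisfiable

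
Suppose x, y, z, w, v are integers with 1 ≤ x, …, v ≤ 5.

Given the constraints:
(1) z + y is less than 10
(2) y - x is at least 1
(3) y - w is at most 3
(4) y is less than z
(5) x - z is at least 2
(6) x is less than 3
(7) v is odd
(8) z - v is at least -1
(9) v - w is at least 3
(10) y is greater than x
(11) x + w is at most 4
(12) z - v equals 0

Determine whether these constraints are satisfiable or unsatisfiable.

Unsatisfiable

Constraints 2, 3, 5, 8, and 9 give v − w ≥ 3, w − y ≥ -3, y − x ≥ 1, x − z ≥ 2, z − v ≥ -1.
Adding all 5 inequalities: the left sides telescope to 0, and the right sides sum to 3 + (-3) + 1 + 2 + (-1) = 2. So 0 ≥ 2, which is false.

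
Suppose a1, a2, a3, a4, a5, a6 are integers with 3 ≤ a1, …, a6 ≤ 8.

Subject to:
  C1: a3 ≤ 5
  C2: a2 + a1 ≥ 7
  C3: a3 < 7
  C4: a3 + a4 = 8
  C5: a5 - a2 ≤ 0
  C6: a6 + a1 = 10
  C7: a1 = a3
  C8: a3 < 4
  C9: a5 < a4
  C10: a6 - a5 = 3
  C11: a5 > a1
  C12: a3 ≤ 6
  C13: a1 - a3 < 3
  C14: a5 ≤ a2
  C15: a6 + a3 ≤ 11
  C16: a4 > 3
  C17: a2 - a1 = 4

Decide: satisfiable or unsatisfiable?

Satisfiable

The assignment a1 = 3, a2 = 7, a3 = 3, a4 = 5, a5 = 4, a6 = 7 works:
  constraint 2 holds since a2 + a1 = 10.
  constraint 4 holds since a3 + a4 = 8.
The rest check out directly.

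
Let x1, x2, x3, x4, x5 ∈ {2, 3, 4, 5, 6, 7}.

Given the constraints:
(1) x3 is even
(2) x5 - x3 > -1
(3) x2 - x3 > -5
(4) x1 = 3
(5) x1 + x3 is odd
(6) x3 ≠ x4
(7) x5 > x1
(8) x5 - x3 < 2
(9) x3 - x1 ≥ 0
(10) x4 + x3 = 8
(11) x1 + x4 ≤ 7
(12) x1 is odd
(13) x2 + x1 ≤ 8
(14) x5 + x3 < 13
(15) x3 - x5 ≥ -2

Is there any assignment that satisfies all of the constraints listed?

Setting (x1, x2, x3, x4, x5) = (3, 2, 6, 2, 6) satisfies everything: constraint 2: x5 - x3 = 0; constraint 3: x2 - x3 = -4; constraint 8: x5 - x3 = 0, and the others follow.

Satisfiable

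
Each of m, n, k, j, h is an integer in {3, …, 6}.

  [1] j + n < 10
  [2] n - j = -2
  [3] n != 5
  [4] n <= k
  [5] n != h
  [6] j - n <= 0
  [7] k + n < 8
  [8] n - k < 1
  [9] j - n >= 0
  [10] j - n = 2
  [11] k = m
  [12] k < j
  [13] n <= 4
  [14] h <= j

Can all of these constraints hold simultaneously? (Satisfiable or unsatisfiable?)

Constraints 4, 6, and 12 give j ≤ n, n ≤ k, k < j. Chaining: j ≤ n ≤ k < j, which forces j < j — impossible.

Unsatisfiable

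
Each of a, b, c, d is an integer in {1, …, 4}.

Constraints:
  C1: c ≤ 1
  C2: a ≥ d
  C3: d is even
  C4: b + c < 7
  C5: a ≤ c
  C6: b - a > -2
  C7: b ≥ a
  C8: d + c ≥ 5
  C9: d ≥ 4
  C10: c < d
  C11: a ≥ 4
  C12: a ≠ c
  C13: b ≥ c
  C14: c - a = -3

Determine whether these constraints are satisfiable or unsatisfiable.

From constraints 2 and 9: a ≥ d and d ≥ 4, so a ≥ 4. From constraints 1 and 5: a ≤ c and c ≤ 1, so a ≤ 1. But 1 < 4, so no value of a works.

Unsatisfiable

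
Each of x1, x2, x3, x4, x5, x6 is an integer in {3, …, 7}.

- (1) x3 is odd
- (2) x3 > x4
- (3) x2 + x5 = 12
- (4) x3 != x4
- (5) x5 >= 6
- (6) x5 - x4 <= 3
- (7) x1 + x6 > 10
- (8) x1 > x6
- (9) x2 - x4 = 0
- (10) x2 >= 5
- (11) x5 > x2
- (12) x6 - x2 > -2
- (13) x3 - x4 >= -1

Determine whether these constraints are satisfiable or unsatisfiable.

Satisfiable

Try x1 = 7, x2 = 5, x3 = 7, x4 = 5, x5 = 7, x6 = 6.
Check constraint 3: x2 + x5 = 12; constraint 6: x5 - x4 = 2. The remaining constraints are straightforward to verify.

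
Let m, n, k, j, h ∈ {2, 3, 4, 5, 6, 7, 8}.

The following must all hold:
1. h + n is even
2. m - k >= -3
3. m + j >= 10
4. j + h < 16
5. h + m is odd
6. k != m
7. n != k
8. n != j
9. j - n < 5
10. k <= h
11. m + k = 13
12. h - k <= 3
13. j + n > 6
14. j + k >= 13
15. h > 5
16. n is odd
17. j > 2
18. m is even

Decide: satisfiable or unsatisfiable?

Satisfiable

Try m = 6, n = 3, k = 7, j = 6, h = 7.
Check constraint 2: m - k = -1; constraint 3: m + j = 12. The remaining constraints are straightforward to verify.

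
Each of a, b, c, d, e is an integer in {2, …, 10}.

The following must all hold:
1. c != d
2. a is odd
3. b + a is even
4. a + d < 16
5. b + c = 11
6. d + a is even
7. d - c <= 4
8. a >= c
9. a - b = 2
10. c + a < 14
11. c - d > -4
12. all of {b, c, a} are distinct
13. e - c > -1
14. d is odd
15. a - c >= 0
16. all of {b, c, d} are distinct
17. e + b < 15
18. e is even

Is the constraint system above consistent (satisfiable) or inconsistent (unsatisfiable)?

Setting (a, b, c, d, e) = (7, 5, 6, 7, 8) satisfies everything: constraint 4: a + d = 14; constraint 5: b + c = 11; constraint 7: d - c = 1, and the others follow.

Satisfiable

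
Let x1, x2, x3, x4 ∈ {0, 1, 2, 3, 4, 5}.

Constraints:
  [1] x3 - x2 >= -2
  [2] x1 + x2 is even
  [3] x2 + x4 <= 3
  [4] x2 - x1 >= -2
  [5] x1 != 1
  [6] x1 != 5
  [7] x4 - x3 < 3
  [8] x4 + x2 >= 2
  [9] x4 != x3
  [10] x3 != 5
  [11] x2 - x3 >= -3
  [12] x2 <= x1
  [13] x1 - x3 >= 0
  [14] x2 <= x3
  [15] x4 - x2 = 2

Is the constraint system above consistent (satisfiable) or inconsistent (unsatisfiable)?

Try x1 = 2, x2 = 0, x3 = 1, x4 = 2.
Check constraint 1: x3 - x2 = 1; constraint 3: x2 + x4 = 2. The remaining constraints are straightforward to verify.

Satisfiable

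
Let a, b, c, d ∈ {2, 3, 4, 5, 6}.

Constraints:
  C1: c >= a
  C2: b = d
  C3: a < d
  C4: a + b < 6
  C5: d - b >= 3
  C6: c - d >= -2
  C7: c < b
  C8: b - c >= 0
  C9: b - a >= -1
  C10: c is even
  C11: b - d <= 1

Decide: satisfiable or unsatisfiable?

Constraints 5, 6, and 8 give d − b ≥ 3, b − c ≥ 0, c − d ≥ -2.
Adding all 3 inequalities: the left sides telescope to 0, and the right sides sum to 3 + 0 + (-2) = 1. So 0 ≥ 1, which is false.

Unsatisfiable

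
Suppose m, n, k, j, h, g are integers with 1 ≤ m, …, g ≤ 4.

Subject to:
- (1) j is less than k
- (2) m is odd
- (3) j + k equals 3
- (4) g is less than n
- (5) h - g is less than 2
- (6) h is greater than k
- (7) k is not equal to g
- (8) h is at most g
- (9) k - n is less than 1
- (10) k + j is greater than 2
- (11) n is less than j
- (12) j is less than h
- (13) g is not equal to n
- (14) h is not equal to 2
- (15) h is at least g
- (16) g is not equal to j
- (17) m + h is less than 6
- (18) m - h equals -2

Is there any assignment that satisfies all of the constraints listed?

Unsatisfiable

Constraints 1, 4, 6, 8, and 11 give g < n, n < j, j < k, k < h, h ≤ g. Chaining: g < n < j < k < h ≤ g, which forces g < g — impossible.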